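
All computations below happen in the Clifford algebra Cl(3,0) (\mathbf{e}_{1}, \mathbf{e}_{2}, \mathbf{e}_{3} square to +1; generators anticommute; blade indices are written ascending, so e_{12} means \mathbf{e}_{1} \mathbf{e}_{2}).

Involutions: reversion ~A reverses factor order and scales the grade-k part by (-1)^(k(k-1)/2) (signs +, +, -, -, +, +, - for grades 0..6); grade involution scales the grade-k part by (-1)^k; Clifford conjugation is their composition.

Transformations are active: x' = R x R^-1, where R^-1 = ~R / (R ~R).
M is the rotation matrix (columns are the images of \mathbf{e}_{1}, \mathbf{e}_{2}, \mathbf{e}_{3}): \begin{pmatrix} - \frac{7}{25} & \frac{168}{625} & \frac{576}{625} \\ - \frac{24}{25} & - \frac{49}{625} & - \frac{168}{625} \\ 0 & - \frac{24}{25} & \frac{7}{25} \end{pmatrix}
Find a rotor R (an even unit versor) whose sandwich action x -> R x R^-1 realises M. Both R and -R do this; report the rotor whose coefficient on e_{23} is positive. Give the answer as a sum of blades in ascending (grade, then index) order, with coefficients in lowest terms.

Method: write R = a + b12*e_{12} + b13*e_{13} + b23*e_{23} with a^2 + b12^2 + b13^2 + b23^2 = 1 (so R^-1 = ~R). Expanding the columns R e_j ~R gives tr M = 4a^2 - 1 and, from the antisymmetric part, M21 - M12 = -4a*b12, M13 - M31 = 4a*b13, M32 - M23 = -4a*b23.
Here tr M = -\frac{49}{625}, so a^2 = (1 + tr M)/4 = \frac{144}{625} and a = ±\frac{12}{25}. Taking a = \frac{12}{25}: M21 - M12 = -\frac{768}{625}, M13 - M31 = \frac{576}{625}, M32 - M23 = -\frac{432}{625}, giving b12 = \frac{16}{25}, b13 = \frac{12}{25}, b23 = \frac{9}{25}, i.e. R = \frac{12}{25} + \frac{16}{25} e_{12} + \frac{12}{25} e_{13} + \frac{9}{25} e_{23}.
Its e_{23} coefficient is already positive.
Answer: \frac{12}{25} + \frac{16}{25} e_{12} + \frac{12}{25} e_{13} + \frac{9}{25} e_{23}. Sheet selection: the two-to-one cover makes ±R indistinguishable at the matrix level (trace -\frac{49}{625}), so uniqueness comes from the required sign on e_{23}.


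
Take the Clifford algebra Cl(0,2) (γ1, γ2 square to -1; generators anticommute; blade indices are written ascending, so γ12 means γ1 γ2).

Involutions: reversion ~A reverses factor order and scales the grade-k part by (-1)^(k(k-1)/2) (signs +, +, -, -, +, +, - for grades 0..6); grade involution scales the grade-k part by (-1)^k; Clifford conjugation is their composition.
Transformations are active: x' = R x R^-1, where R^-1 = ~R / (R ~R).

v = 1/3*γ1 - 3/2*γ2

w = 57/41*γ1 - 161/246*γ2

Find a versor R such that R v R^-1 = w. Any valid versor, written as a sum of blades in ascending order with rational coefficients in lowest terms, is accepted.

Sketch: the shared square -85/36 makes R = v + w = 212/123*γ1 - 265/123*γ2 the natural versor; its sandwich fixes that direction, negates (v - w)/2, and sends v to w.
Answer: 212/123*γ1 - 265/123*γ2


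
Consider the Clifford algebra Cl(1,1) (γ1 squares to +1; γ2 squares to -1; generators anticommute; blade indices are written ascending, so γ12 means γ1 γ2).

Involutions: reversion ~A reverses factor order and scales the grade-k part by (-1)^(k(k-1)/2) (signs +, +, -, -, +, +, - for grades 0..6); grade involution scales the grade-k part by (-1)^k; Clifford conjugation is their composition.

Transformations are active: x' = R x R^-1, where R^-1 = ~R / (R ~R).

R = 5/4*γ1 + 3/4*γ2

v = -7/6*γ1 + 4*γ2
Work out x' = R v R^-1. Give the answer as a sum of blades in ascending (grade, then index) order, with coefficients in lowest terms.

~R = 5/4*γ1 + 3/4*γ2, and R ~R = 1, so R^-1 = ~R / (1).
R v = -107/24 + 47/8*γ12
Answer: -479/48*γ1 - 171/16*γ2


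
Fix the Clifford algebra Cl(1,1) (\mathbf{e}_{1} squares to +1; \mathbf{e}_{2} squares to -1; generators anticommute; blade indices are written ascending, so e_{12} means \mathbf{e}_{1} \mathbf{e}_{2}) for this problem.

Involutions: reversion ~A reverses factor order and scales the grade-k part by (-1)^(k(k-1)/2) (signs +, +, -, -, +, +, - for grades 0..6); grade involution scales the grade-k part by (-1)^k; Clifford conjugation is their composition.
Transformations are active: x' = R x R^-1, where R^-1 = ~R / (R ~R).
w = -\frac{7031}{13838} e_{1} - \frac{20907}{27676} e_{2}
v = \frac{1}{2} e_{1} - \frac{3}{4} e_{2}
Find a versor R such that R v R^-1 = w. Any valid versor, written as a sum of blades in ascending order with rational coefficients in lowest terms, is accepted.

The midline construction: v and w both square to -\frac{5}{16}, so reflecting in their sum -\frac{56}{6919} e_{1} - \frac{10416}{6919} e_{2} exchanges them.
Answer: -\frac{56}{6919} e_{1} - \frac{10416}{6919} e_{2}


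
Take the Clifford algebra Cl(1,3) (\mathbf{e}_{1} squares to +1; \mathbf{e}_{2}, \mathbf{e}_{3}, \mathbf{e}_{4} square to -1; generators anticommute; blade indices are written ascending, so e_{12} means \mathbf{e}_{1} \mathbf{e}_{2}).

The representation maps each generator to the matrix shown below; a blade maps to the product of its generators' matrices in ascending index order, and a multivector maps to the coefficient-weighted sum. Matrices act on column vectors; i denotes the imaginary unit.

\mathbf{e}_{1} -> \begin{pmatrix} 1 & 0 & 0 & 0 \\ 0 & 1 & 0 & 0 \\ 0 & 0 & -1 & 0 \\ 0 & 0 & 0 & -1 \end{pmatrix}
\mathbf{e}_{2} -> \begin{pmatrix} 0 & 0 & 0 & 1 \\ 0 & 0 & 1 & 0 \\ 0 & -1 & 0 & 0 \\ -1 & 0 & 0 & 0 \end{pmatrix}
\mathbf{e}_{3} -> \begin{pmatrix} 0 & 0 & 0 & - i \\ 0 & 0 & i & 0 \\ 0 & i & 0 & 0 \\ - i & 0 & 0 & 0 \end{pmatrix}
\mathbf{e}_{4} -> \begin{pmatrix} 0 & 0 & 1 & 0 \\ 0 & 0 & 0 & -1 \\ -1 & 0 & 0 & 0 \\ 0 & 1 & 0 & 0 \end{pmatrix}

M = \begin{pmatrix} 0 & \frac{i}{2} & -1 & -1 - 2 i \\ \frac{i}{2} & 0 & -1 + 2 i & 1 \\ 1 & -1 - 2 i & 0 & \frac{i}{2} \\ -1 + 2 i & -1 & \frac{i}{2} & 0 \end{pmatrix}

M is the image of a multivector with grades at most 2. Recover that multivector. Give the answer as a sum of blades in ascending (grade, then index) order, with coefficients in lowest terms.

Method: the blade images are trace-orthogonal — tr(rho(e_A) rho(e_B)^-1) = 4 if A = B and 0 otherwise — and rho(e_A)^-1 = (e_A)^2 * rho(e_A) with (e_A)^2 = +1 or -1, so the coefficient of e_A in the preimage is (e_A)^2 * tr(M rho(e_A))/4.
Nonzero projections over blades of grade <= 2: e_{4}: (e_{4})^2 = -1, tr(M rho(e_{4})) = 4, coefficient -1; e_{12}: (e_{12})^2 = +1, tr(M rho(e_{12})) = -4, coefficient -1; e_{13}: (e_{13})^2 = +1, tr(M rho(e_{13})) = 8, coefficient 2; e_{34}: (e_{34})^2 = -1, tr(M rho(e_{34})) = 2, coefficient -\frac{1}{2}. Every other blade of grade <= 2 projects to 0.
Answer: -e_{4} - e_{12} + 2 e_{13} - \frac{1}{2} e_{34}


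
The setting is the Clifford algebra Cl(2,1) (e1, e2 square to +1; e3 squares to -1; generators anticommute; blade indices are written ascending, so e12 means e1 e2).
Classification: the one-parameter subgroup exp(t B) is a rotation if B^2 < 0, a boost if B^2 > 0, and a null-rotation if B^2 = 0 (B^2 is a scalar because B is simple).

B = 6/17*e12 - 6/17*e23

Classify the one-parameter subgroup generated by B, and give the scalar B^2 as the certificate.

B^2 term by term: the squares give (6/17)^2*(e12)^2 + (-6/17)^2*(e23)^2 = 36/289*(-1) + 36/289*(+1) = 0 (each basis 2-blade squares to minus the product of its generators' squares); cross terms between blades sharing an index anticommute and cancel. So B^2 = 0.
Answer: null-rotation, certificate B^2 = 0. Check the certificate: B^2 = 0, and that sign is decisive whatever form B takes.


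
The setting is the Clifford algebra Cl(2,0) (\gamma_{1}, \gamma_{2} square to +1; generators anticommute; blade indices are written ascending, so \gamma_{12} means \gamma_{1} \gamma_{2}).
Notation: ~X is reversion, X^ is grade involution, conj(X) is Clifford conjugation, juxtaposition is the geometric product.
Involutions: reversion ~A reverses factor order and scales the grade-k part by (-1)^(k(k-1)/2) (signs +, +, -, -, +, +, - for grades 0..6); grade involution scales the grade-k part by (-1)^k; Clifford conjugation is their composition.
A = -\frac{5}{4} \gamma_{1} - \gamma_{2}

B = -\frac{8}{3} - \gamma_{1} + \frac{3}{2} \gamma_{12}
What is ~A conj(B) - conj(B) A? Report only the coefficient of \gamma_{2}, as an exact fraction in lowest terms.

first term: -\frac{5}{4} + \frac{11}{6} \gamma_{1} + \frac{109}{24} \gamma_{2} + \gamma_{12}
second term: -\frac{5}{4} + \frac{29}{6} \gamma_{1} + \frac{19}{24} \gamma_{2} - \gamma_{12}
Answer: \frac{15}{4}


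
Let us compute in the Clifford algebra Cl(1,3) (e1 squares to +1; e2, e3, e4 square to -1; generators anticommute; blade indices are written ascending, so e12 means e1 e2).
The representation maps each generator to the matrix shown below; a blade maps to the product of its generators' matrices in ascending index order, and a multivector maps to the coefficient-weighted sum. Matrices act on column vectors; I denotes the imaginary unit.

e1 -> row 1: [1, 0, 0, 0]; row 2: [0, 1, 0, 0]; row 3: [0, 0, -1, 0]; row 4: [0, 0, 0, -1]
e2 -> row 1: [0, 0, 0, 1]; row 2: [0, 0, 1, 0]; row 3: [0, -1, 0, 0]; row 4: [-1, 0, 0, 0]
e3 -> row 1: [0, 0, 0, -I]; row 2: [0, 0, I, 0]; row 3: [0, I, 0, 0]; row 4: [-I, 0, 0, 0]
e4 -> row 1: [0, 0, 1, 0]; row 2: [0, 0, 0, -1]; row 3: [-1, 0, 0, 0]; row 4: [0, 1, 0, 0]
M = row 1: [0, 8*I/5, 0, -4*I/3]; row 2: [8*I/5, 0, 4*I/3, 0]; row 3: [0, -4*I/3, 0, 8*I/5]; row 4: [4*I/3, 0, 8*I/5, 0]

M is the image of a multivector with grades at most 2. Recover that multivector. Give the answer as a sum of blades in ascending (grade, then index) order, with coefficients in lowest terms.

Method: the blade images are trace-orthogonal — tr(rho(e_A) rho(e_B)^-1) = 4 if A = B and 0 otherwise — and rho(e_A)^-1 = (e_A)^2 * rho(e_A) with (e_A)^2 = +1 or -1, so the coefficient of e_A in the preimage is (e_A)^2 * tr(M rho(e_A))/4.
Nonzero projections over blades of grade <= 2: e13: (e13)^2 = +1, tr(M rho(e13)) = 16/3, coefficient 4/3; e34: (e34)^2 = -1, tr(M rho(e34)) = 32/5, coefficient -8/5. Every other blade of grade <= 2 projects to 0.
Answer: 4/3*e13 - 8/5*e34


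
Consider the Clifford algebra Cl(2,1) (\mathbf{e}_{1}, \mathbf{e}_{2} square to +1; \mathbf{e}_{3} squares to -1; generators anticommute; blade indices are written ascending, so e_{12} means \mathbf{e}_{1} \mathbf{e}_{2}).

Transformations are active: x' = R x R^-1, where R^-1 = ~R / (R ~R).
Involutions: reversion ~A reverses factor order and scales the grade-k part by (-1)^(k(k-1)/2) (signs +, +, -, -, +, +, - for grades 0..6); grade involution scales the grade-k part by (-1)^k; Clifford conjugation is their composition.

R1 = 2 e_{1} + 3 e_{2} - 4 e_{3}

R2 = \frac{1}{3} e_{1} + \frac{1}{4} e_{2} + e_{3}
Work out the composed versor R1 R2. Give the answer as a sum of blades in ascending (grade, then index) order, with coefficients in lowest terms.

Distribute over the terms of R1 (each basis-blade product reordered to ascending indices, repeated generators contracted through their squares):
(2 e_{1}) R2 = \frac{2}{3} + \frac{1}{2} e_{12} + 2 e_{13}
(3 e_{2}) R2 = \frac{3}{4} - e_{12} + 3 e_{23}
(-4 e_{3}) R2 = 4 + \frac{4}{3} e_{13} + e_{23}
Summing the partial products and collecting blades:
Answer: \frac{65}{12} - \frac{1}{2} e_{12} + \frac{10}{3} e_{13} + 4 e_{23}


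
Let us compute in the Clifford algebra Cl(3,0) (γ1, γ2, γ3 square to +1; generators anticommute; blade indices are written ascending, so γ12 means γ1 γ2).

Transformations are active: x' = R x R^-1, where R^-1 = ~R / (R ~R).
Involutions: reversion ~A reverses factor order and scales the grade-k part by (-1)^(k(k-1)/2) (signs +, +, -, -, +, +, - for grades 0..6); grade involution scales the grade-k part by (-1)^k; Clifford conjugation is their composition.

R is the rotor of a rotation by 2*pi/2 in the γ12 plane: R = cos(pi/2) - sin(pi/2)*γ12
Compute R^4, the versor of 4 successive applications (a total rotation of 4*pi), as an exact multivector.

The rotor phase is half the rotation angle and phases add under composition, so 4 steps in the γ12 plane accumulate phase 4*(pi/2) = 2*pi: R^4 = cos(2*pi) - sin(2*pi)*γ12.
cos(2*pi) = 1 and sin(2*pi) = 0, so R^4 = 1. The total rotation 4*pi is 2 full turns, so every vector returns to itself, yet the rotor is +1, back on the identity sheet (an even number of 2*pi turns).
Answer: 1


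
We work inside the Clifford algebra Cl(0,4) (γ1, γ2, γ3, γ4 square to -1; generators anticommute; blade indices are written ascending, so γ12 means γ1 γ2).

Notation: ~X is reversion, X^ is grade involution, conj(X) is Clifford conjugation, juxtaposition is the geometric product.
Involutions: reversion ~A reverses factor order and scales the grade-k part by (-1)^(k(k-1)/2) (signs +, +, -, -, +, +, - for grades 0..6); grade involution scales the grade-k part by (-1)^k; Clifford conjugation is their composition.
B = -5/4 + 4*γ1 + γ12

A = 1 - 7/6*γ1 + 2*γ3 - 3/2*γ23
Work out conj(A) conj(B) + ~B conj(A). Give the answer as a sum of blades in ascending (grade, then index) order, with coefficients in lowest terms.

first term: 41/12 - 131/24*γ1 + 7/6*γ2 + 5/2*γ3 - γ12 - 19/2*γ13 - 15/8*γ23 - 4*γ123
second term: -71/12 + 61/24*γ1 - 7/6*γ2 + 5/2*γ3 - γ12 - 13/2*γ13 - 15/8*γ23 + 8*γ123
Answer: -5/2 - 35/12*γ1 + 5*γ3 - 2*γ12 - 16*γ13 - 15/4*γ23 + 4*γ123


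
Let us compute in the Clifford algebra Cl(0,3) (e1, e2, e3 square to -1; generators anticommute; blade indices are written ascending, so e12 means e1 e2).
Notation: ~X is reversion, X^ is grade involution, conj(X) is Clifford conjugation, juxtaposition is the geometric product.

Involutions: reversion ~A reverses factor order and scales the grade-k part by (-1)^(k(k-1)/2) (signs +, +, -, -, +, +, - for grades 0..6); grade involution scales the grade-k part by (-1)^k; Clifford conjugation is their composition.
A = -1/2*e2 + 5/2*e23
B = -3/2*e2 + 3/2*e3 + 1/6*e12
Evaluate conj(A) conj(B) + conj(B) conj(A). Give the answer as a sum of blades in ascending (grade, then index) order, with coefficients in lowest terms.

first term: -3/4 - 1/12*e1 - 15/4*e2 - 15/4*e3 + 5/12*e13 - 3/4*e23
second term: -3/4 + 1/12*e1 + 15/4*e2 + 15/4*e3 - 5/12*e13 + 3/4*e23
Answer: -3/2


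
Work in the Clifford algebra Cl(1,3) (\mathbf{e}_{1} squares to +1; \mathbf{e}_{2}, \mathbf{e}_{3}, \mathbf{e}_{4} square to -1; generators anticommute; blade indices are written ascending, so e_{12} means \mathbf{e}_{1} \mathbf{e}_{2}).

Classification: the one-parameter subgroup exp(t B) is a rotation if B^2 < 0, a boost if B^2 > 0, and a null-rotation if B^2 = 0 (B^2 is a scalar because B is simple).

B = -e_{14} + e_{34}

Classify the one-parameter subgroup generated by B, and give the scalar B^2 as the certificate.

B^2 term by term: the squares give (-1)^2*(e_{14})^2 + (1)^2*(e_{34})^2 = 1*(+1) + 1*(-1) = 0 (each basis 2-blade squares to minus the product of its generators' squares); cross terms between blades sharing an index anticommute and cancel. So B^2 = 0.
Answer: null-rotation, certificate B^2 = 0. No conjugation can change B^2 = 0; the sign gives the class.


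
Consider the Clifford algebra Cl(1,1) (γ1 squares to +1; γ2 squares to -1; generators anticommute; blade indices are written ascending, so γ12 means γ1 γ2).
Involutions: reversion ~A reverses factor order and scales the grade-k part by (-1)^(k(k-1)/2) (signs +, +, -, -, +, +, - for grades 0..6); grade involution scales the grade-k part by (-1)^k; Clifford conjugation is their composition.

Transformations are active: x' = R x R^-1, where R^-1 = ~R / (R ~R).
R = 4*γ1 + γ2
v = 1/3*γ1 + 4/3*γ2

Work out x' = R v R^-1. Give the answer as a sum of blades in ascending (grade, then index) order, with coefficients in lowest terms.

~R = 4*γ1 + γ2, and R ~R = 15, so R^-1 = ~R / (15).
R v = 5*γ12
Answer: -1/3*γ1 - 4/3*γ2


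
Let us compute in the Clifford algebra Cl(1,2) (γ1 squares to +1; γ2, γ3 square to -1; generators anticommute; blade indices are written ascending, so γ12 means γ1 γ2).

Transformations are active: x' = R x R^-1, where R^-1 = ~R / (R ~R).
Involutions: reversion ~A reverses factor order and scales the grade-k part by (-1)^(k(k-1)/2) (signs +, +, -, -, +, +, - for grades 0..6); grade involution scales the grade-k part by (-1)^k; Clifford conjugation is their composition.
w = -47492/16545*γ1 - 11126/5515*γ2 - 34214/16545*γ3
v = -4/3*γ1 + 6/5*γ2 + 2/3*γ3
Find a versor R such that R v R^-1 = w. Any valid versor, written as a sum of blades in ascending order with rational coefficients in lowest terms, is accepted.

Take R = v + w = -23184/5515*γ1 - 4508/5515*γ2 - 7728/5515*γ3. Because q(v) = q(w) = -8/75, conjugation by R sends v exactly to w.
Answer: -23184/5515*γ1 - 4508/5515*γ2 - 7728/5515*γ3


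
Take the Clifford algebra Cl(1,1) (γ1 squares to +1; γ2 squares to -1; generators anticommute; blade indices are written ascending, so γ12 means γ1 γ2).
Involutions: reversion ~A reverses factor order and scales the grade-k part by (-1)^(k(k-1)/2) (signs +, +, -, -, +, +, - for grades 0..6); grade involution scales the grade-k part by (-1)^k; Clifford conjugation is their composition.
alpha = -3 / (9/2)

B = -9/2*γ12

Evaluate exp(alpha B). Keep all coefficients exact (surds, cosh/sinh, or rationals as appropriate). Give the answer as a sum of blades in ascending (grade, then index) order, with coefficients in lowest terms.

B^2 = (-9/2)^2*(γ12)^2 = 81/4*(+1) = 81/4 (a basis 2-blade squares to minus the product of its generators' squares).
B^2 = 81/4 — a positive square means the series sums to a boost: l = 9/2, alpha*l = -3, so exp(alpha B) = cosh(-3) + (sinh(-3)/(9/2))*B = cosh(3) + (-2*sinh(3)/9)*B.
Answer: cosh(3) + sinh(3)*γ12


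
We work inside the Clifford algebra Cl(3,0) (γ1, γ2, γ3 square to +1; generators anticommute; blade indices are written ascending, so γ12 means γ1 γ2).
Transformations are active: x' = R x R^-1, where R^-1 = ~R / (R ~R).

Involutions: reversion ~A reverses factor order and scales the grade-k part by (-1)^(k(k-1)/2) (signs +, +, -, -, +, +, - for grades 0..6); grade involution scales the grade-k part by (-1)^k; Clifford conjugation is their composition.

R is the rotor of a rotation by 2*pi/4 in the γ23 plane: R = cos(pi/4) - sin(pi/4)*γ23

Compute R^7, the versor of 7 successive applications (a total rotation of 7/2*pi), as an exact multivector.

Rotor phase runs at HALF the rotation angle; powers of one rotor simply add phase, so after 7 steps in γ23 the phase is 7*pi/4 = 7*pi/4 and R^7 = cos(7*pi/4) - sin(7*pi/4)*γ23.
cos(7*pi/4) = sqrt(2)/2 and sin(7*pi/4) = -sqrt(2)/2, so R^7 = sqrt(2)/2 + sqrt(2)/2*γ23. The net rotation is 3/2*pi (after discarding 1 full turn, each of which contributes a factor -1 to the rotor); the rotor keeps the half-angle phase exactly.
Answer: sqrt(2)/2 + sqrt(2)/2*γ23


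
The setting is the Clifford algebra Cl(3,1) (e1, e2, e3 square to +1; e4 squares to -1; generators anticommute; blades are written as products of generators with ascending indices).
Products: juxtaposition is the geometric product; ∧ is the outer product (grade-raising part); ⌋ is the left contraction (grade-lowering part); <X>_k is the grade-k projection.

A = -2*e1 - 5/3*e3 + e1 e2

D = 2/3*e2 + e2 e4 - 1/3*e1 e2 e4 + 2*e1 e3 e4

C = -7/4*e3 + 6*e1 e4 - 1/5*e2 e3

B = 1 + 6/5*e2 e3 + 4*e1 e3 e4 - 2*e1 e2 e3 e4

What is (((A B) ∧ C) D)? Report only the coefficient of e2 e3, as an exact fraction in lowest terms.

step 1: -2*e1 + 2*e2 - 5/3*e3 + e1 e2 + 6/5*e1 e3 + 20/3*e1 e4 - 6*e3 e4 - 12/5*e1 e2 e3 + 10/3*e1 e2 e4
step 2: 7/2*e1 e3 - 7/2*e2 e3 - 27/20*e1 e2 e3 - 12*e1 e2 e4 + 65/3*e1 e3 e4 + 9/2*e1 e2 e3 e4
step 3: 142/3 - 12*e1 - 9*e2 + 5/6*e3 - 7*e4 - 18/5*e1 e3 + 8*e1 e4 - 151/9*e2 e3 - 27/10*e2 e4 + 61/20*e3 e4 - 24*e1 e2 e3 - 7*e1 e2 e4 + 191/60*e1 e3 e4 - 7/6*e2 e3 e4 + 197/18*e1 e2 e3 e4
Answer: -151/9


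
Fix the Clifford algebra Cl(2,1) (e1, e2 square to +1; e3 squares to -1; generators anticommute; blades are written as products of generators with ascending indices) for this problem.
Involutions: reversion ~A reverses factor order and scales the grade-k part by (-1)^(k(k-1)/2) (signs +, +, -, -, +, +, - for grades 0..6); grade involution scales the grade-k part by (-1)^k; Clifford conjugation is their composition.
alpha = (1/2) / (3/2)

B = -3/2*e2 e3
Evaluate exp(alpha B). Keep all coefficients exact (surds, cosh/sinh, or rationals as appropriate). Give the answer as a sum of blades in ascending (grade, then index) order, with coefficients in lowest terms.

B^2 = (-3/2)^2*(e2 e3)^2 = 9/4*(+1) = 9/4 (a basis 2-blade squares to minus the product of its generators' squares).
B^2 = 9/4 — the positive square puts this in the hyperbolic regime; l = 3/2, alpha*l = 1/2, so exp(alpha B) = cosh(1/2) + (sinh(1/2)/(3/2))*B = cosh(1/2) + (2*sinh(1/2)/3)*B.
Answer: cosh(1/2) - sinh(1/2)*e2 e3


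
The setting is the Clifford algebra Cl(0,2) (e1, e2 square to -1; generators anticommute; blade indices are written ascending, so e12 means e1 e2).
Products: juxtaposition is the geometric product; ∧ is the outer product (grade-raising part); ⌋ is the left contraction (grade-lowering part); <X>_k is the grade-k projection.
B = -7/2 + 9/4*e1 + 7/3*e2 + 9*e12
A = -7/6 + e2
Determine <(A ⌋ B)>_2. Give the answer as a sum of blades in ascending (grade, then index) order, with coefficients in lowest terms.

step 1: 7/4 + 51/8*e1 - 49/18*e2 - 21/2*e12
step 2: -21/2*e12
Answer: -21/2*e12


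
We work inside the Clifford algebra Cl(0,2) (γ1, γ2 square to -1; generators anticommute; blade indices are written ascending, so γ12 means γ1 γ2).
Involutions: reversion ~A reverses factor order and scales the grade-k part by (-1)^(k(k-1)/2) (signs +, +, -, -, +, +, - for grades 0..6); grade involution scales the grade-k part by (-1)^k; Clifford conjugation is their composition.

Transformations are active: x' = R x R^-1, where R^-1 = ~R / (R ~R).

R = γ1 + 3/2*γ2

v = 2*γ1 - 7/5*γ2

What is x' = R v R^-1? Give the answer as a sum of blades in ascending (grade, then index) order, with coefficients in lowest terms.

~R = γ1 + 3/2*γ2, and R ~R = -13/4, so R^-1 = ~R / (-13/4).
R v = 1/10 - 22/5*γ12
Answer: -134/65*γ1 + 17/13*γ2


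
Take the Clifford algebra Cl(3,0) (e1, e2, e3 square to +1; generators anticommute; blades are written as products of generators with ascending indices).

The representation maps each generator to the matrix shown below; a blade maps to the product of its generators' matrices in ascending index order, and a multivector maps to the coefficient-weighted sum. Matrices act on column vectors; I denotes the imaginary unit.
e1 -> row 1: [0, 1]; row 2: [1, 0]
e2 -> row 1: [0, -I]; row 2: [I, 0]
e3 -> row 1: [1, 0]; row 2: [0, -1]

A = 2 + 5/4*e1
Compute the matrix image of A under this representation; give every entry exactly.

M = (2)*1 + (5/4)*rho(e1), summed entrywise (1 is the identity matrix):
Answer: row 1: [2, 5/4]; row 2: [5/4, 2]


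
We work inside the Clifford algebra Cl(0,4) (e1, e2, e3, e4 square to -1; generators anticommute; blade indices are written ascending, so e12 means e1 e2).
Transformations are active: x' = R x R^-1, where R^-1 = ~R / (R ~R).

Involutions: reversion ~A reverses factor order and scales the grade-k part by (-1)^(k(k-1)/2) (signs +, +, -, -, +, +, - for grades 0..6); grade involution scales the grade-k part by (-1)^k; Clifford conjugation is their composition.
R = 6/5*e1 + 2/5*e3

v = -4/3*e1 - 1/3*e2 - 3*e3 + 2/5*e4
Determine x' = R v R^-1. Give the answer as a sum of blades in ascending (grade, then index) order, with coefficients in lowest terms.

~R = 6/5*e1 + 2/5*e3, and R ~R = -8/5, so R^-1 = ~R / (-8/5).
R v = 14/5 - 2/5*e12 - 46/15*e13 + 12/25*e14 + 2/15*e23 + 4/25*e34
Answer: -43/15*e1 + 1/3*e2 + 8/5*e3 - 2/5*e4


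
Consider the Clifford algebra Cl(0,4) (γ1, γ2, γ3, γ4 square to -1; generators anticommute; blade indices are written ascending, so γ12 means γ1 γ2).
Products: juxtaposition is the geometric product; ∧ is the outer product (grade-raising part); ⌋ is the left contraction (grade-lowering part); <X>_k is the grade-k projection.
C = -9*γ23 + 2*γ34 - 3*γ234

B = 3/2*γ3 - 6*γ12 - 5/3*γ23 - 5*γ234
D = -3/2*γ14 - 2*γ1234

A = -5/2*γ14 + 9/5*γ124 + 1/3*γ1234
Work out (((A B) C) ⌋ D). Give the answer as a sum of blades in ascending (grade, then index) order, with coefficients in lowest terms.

step 1: -5/3*γ1 + 54/5*γ4 - 9*γ13 + 5/9*γ14 - 15*γ24 + 2*γ34 - 25/2*γ123 + 1/2*γ124 + 27/4*γ134 + 22/15*γ1234
step 2: -4 - 652/5*γ1 + 6*γ2 + 333/5*γ3 + 5899/60*γ12 - 7/18*γ13 - 63/10*γ14 + 12/5*γ23 - 18*γ24 - 135*γ34 + 53/3*γ123 - 35/4*γ124 + 7/6*γ134 - 486/5*γ234
step 3: -189/20 - 972/5*γ1 - 7/3*γ2 - 35/2*γ3 - 3464/15*γ4 - 270*γ12 + 36*γ13 + 54/5*γ14 - 63/5*γ23 + 7/9*γ24 + 5899/30*γ34 + 666/5*γ124 - 12*γ134 - 1304/5*γ234 + 8*γ1234
Answer: -189/20 - 972/5*γ1 - 7/3*γ2 - 35/2*γ3 - 3464/15*γ4 - 270*γ12 + 36*γ13 + 54/5*γ14 - 63/5*γ23 + 7/9*γ24 + 5899/30*γ34 + 666/5*γ124 - 12*γ134 - 1304/5*γ234 + 8*γ1234


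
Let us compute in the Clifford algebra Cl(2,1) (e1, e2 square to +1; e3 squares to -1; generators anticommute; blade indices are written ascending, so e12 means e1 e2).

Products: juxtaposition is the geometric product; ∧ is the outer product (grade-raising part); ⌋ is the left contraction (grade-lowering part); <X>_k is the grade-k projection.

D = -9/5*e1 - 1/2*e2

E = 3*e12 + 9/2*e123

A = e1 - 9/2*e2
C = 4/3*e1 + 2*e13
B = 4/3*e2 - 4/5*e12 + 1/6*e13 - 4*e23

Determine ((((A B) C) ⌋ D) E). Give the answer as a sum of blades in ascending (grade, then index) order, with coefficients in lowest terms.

step 1: -6 - 18/5*e1 - 4/5*e2 + 109/6*e3 + 4/3*e12 - 13/4*e123
step 2: -24/5 + 85/3*e1 + 85/18*e2 - 36/5*e3 + 16/15*e12 - 326/9*e13 - 7*e23 + 8/5*e123
step 3: -1921/36 + 216/25*e1 + 12/5*e2
step 4: -36/5*e1 + 648/25*e2 - 1921/12*e12 - 54/5*e13 + 972/25*e23 - 1921/8*e123
Answer: -36/5*e1 + 648/25*e2 - 1921/12*e12 - 54/5*e13 + 972/25*e23 - 1921/8*e123


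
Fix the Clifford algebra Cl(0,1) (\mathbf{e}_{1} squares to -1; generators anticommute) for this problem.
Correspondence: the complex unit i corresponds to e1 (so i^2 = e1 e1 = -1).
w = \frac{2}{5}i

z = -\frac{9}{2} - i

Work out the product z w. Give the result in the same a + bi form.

In blades: z = -\frac{9}{2} - e_{1}, w = \frac{2}{5} e_{1}.
Distribute z over w term by term (generator squares from the signature, products reordered to ascending indices): (-\frac{9}{2})*w = -\frac{9}{5} e_{1}; (-e_{1})*w = \frac{2}{5}.
Sum: \frac{2}{5} - \frac{9}{5} e_{1}; translating back through the correspondence:
Answer: \frac{2}{5} - \frac{9}{5}i


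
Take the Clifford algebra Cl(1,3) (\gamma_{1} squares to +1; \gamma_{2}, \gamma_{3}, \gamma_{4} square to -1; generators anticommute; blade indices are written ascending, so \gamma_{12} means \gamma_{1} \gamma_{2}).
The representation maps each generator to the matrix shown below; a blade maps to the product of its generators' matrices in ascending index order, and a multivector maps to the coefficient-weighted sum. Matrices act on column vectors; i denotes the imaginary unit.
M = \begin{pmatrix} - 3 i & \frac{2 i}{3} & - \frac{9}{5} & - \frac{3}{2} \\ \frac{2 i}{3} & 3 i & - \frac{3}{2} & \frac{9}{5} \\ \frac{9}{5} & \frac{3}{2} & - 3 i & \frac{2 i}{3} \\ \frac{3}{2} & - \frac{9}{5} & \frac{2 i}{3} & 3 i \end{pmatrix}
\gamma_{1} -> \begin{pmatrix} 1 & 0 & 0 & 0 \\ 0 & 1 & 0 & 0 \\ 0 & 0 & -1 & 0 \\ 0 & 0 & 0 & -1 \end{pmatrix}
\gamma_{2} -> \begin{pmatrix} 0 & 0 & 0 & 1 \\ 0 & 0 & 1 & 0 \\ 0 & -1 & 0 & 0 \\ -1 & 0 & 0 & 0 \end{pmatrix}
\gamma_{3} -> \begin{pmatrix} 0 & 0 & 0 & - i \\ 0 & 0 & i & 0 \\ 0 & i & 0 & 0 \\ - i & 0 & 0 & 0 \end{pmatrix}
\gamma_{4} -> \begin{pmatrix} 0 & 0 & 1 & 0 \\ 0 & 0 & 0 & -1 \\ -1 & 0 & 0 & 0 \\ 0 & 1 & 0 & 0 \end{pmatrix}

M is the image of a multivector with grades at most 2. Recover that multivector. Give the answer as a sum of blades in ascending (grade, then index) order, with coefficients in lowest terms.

Method: the blade images are trace-orthogonal — tr(rho(e_A) rho(e_B)^-1) = 4 if A = B and 0 otherwise — and rho(e_A)^-1 = (e_A)^2 * rho(e_A) with (e_A)^2 = +1 or -1, so the coefficient of e_A in the preimage is (e_A)^2 * tr(M rho(e_A))/4.
Nonzero projections over blades of grade <= 2: \gamma_{2}: (\gamma_{2})^2 = -1, tr(M rho(\gamma_{2})) = 6, coefficient -\frac{3}{2}; \gamma_{4}: (\gamma_{4})^2 = -1, tr(M rho(\gamma_{4})) = \frac{36}{5}, coefficient -\frac{9}{5}; \gamma_{23}: (\gamma_{23})^2 = -1, tr(M rho(\gamma_{23})) = -12, coefficient 3; \gamma_{34}: (\gamma_{34})^2 = -1, tr(M rho(\gamma_{34})) = \frac{8}{3}, coefficient -\frac{2}{3}. Every other blade of grade <= 2 projects to 0.
Answer: -\frac{3}{2} \gamma_{2} - \frac{9}{5} \gamma_{4} + 3 \gamma_{23} - \frac{2}{3} \gamma_{34}


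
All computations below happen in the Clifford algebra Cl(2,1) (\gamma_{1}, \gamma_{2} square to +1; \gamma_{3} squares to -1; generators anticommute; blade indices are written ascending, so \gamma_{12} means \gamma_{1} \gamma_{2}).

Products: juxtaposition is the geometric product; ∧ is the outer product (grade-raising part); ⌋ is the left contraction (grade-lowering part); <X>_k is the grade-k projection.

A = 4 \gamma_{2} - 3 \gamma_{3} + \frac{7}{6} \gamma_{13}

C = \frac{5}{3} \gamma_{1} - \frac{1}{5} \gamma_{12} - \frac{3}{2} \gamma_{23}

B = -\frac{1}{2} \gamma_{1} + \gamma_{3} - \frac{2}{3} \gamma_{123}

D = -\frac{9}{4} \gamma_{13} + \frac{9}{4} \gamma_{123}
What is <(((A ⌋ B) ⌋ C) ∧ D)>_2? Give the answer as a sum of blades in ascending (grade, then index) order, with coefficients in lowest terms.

step 1: 3 + \frac{7}{9} \gamma_{2} - 2 \gamma_{12} + \frac{8}{3} \gamma_{13}
step 2: -\frac{2}{5} + \frac{232}{45} \gamma_{1} - \frac{7}{6} \gamma_{3} - \frac{3}{5} \gamma_{12} - \frac{9}{2} \gamma_{23}
step 3: \frac{9}{10} \gamma_{13} - \frac{9}{10} \gamma_{123}
step 4: \frac{9}{10} \gamma_{13}
Answer: \frac{9}{10} \gamma_{13}


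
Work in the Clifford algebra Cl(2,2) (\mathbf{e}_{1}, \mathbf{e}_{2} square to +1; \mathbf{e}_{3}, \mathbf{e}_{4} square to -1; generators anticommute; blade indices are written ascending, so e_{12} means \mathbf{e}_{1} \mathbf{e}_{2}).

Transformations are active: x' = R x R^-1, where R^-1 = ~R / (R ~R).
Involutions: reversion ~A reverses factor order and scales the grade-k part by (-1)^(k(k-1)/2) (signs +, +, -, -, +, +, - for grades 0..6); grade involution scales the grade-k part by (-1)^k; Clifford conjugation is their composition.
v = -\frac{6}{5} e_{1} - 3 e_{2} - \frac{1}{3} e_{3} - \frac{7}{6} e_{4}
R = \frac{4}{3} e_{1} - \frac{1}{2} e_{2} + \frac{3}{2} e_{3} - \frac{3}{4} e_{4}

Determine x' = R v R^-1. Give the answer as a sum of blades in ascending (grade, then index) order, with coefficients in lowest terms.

~R = \frac{4}{3} e_{1} - \frac{1}{2} e_{2} + \frac{3}{2} e_{3} - \frac{3}{4} e_{4}, and R ~R = -\frac{113}{144}, so R^-1 = ~R / (-\frac{113}{144}).
R v = -\frac{19}{40} - \frac{23}{5} e_{12} + \frac{61}{45} e_{13} - \frac{221}{90} e_{14} + \frac{14}{3} e_{23} - \frac{5}{3} e_{24} - 2 e_{34}
Answer: \frac{318}{113} e_{1} + \frac{1353}{565} e_{2} + \frac{3643}{1695} e_{3} + \frac{877}{3390} e_{4}


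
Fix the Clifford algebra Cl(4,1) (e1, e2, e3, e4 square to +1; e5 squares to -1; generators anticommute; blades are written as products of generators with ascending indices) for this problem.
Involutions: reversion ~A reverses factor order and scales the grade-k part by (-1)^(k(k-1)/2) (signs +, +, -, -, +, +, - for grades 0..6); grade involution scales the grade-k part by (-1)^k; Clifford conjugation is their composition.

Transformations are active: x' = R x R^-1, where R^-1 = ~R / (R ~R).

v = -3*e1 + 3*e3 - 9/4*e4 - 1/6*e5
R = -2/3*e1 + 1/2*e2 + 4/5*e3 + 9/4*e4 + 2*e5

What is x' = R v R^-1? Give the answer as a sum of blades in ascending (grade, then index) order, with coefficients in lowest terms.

~R = -2/3*e1 + 1/2*e2 + 4/5*e3 + 9/4*e4 + 2*e5, and R ~R = 8629/3600, so R^-1 = ~R / (8629/3600).
R v = -79/240 + 3/2*e1 e2 + 2/5*e1 e3 + 33/4*e1 e4 + 55/9*e1 e5 + 3/2*e2 e3 - 9/8*e2 e4 - 1/12*e2 e5 - 171/20*e3 e4 - 92/15*e3 e5 + 33/8*e4 e5
Answer: 27467/8629*e1 - 1185/8629*e2 - 27783/8629*e3 + 56331/34516*e4 - 19811/51774*e5


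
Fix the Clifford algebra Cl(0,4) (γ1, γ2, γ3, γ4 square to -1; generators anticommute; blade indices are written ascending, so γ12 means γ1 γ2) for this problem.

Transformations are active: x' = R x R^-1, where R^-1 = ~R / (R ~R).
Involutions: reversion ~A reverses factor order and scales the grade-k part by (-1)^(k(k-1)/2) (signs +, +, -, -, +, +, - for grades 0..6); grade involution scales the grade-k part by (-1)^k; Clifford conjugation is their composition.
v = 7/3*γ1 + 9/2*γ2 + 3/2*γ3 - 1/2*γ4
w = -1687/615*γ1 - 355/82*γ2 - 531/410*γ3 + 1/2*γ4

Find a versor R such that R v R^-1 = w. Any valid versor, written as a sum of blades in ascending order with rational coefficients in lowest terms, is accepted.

A norm check does it: q(v) = q(w) = -1015/36, hence R = v + w = -84/205*γ1 + 7/41*γ2 + 42/205*γ3 realises the map — parallel part kept, (v - w)/2 negated, v carried to w.
Answer: -84/205*γ1 + 7/41*γ2 + 42/205*γ3


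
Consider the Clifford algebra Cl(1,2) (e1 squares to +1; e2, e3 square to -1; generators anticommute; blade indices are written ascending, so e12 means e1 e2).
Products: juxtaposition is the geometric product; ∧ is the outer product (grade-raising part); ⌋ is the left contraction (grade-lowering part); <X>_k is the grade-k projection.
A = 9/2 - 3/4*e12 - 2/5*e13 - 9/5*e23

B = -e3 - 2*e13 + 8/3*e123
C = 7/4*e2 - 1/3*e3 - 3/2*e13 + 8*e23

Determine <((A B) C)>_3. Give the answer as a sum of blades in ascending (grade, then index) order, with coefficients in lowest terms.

step 1: 4/5 + 22/5*e1 - 11/15*e2 - 13/2*e3 - 18/5*e12 - 9*e13 - 3/2*e23 + 51/4*e123
step 2: 1477/60 - 1779/20*e1 - 1279/40*e2 - 29/8*e3 - 623/10*e12 + 11627/240*e13 + 4543/360*e23 + 1021/20*e123
step 3: 1021/20*e123
Answer: 1021/20*e123


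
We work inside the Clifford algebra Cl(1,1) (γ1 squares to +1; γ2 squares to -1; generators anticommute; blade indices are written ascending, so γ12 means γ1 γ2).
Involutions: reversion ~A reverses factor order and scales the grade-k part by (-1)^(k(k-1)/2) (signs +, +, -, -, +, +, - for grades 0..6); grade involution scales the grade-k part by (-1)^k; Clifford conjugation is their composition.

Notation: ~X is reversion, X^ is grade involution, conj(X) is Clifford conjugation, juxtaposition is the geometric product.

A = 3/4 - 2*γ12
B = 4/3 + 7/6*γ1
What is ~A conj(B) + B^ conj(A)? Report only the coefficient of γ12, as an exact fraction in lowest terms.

first term: 1 - 7/8*γ1 + 7/3*γ2 + 8/3*γ12
second term: 1 - 7/8*γ1 - 7/3*γ2 + 8/3*γ12
Answer: 16/3


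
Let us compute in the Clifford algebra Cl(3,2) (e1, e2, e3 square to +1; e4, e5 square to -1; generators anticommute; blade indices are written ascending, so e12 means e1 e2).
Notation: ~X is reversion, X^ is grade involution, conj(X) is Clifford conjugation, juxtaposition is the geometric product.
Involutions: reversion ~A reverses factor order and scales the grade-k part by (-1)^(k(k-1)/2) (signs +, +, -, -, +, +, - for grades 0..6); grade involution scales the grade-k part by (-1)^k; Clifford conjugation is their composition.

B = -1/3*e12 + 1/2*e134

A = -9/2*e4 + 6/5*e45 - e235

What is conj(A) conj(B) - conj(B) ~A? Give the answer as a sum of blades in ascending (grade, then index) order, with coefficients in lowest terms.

first term: -9/4*e13 + 3/2*e124 - 4/15*e135 + 1/10*e1245
second term: 9/4*e13 - 3/2*e124 + 14/15*e135 - 9/10*e1245
Answer: -9/2*e13 + 3*e124 - 6/5*e135 + e1245


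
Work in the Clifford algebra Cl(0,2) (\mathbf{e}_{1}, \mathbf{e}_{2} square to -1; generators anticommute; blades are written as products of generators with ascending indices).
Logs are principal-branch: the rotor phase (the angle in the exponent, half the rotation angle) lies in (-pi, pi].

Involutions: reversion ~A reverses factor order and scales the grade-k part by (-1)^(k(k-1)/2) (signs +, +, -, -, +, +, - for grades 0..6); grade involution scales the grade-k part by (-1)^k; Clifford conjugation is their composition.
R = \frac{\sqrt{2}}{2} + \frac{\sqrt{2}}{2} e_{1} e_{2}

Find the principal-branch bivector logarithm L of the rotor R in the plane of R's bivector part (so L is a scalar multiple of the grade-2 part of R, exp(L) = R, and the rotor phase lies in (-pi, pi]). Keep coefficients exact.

The scalar part of R is \frac{\sqrt{2}}{2}, which pins the rotor phase on the principal branch; dividing the bivector part by the sine of that phase recovers the unit plane, and L is the phase times that plane.
Concretely: cos(phase) = \frac{\sqrt{2}}{2} gives phase = ±\frac{\pi}{4}, and since phase/sin(phase) is even the sign is immaterial: L = (phase/sin(phase)) * <R>_2 = (\frac{\sqrt{2} \pi}{4}) * <R>_2.
Answer: \frac{\pi}{4} e_{1} e_{2}


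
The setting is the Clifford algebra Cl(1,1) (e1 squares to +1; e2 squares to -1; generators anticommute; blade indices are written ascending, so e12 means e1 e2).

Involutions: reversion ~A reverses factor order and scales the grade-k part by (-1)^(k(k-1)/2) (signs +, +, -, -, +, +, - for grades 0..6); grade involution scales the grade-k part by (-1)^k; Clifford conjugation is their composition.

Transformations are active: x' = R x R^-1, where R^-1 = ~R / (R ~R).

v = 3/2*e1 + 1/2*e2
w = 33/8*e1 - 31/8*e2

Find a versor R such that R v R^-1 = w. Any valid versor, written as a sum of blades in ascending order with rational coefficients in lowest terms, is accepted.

R = v + w = 45/8*e1 - 27/8*e2 works: the equal norms (2) guarantee its sandwich swaps v into w.
Answer: 45/8*e1 - 27/8*e2


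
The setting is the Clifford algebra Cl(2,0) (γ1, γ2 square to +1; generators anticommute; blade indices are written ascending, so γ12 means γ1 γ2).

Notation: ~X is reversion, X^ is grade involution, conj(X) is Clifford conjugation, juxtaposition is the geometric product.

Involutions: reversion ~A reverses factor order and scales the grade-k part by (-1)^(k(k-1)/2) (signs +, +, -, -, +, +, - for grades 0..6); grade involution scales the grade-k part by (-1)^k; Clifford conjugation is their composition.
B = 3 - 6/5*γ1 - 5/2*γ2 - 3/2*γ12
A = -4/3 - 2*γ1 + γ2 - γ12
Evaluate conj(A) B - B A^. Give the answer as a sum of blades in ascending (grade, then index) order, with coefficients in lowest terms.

first term: -12/5 + 18/5*γ1 - 22/15*γ2 - 6/5*γ12
second term: -27/5 + 33/5*γ1 + 68/15*γ2 + 26/5*γ12
Answer: 3 - 3*γ1 - 6*γ2 - 32/5*γ12


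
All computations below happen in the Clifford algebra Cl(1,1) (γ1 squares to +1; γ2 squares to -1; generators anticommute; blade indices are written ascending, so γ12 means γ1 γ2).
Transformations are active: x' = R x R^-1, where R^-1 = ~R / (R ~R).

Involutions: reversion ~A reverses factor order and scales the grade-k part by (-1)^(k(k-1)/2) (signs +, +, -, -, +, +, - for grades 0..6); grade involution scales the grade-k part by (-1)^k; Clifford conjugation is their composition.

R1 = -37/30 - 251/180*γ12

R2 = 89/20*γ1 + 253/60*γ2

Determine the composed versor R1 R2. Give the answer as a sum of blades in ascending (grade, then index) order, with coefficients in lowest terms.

Distribute over the terms of R1 (each basis-blade product reordered to ascending indices, repeated generators contracted through their squares):
(-37/30) R2 = -3293/600*γ1 - 9361/1800*γ2
(-251/180*γ12) R2 = 63503/10800*γ1 + 22339/3600*γ2
Summing the partial products and collecting blades:
Answer: 4229/10800*γ1 + 3617/3600*γ2


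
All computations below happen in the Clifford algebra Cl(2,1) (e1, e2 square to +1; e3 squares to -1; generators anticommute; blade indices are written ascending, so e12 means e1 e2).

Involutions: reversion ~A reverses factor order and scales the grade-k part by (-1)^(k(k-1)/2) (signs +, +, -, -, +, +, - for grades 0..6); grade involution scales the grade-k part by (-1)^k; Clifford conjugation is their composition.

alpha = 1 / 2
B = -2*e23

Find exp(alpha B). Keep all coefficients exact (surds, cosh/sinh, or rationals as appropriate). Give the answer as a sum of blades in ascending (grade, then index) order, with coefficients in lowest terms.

B^2 = (-2)^2*(e23)^2 = 4*(+1) = 4 (a basis 2-blade squares to minus the product of its generators' squares).
B^2 = 4 — since the square is positive, the closed form is hyperbolic: l = 2, alpha*l = 1, so exp(alpha B) = cosh(1) + (sinh(1)/2)*B = cosh(1) + (sinh(1)/2)*B.
Answer: cosh(1) - sinh(1)*e23
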